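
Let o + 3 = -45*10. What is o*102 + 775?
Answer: -45431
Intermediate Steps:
o = -453 (o = -3 - 45*10 = -3 - 450 = -453)
o*102 + 775 = -453*102 + 775 = -46206 + 775 = -45431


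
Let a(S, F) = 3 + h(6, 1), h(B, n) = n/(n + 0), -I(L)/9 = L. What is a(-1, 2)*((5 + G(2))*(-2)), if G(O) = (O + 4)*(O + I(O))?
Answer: 728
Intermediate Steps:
I(L) = -9*L
G(O) = -8*O*(4 + O) (G(O) = (O + 4)*(O - 9*O) = (4 + O)*(-8*O) = -8*O*(4 + O))
h(B, n) = 1 (h(B, n) = n/n = 1)
a(S, F) = 4 (a(S, F) = 3 + 1 = 4)
a(-1, 2)*((5 + G(2))*(-2)) = 4*((5 + 8*2*(-4 - 1*2))*(-2)) = 4*((5 + 8*2*(-4 - 2))*(-2)) = 4*((5 + 8*2*(-6))*(-2)) = 4*((5 - 96)*(-2)) = 4*(-91*(-2)) = 4*182 = 728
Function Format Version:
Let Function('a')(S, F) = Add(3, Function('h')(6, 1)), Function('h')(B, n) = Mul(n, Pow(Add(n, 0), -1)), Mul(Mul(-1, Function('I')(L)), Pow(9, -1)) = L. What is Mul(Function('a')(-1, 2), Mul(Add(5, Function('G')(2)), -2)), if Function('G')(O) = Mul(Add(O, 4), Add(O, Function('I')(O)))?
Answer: 728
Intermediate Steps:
Function('I')(L) = Mul(-9, L)
Function('G')(O) = Mul(-8, O, Add(4, O)) (Function('G')(O) = Mul(Add(O, 4), Add(O, Mul(-9, O))) = Mul(Add(4, O), Mul(-8, O)) = Mul(-8, O, Add(4, O)))
Function('h')(B, n) = 1 (Function('h')(B, n) = Mul(n, Pow(n, -1)) = 1)
Function('a')(S, F) = 4 (Function('a')(S, F) = Add(3, 1) = 4)
Mul(Function('a')(-1, 2), Mul(Add(5, Function('G')(2)), -2)) = Mul(4, Mul(Add(5, Mul(8, 2, Add(-4, Mul(-1, 2)))), -2)) = Mul(4, Mul(Add(5, Mul(8, 2, Add(-4, -2))), -2)) = Mul(4, Mul(Add(5, Mul(8, 2, -6)), -2)) = Mul(4, Mul(Add(5, -96), -2)) = Mul(4, Mul(-91, -2)) = Mul(4, 182) = 728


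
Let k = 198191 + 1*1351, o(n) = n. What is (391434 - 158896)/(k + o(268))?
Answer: 116269/99905 ≈ 1.1638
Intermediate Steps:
k = 199542 (k = 198191 + 1351 = 199542)
(391434 - 158896)/(k + o(268)) = (391434 - 158896)/(199542 + 268) = 232538/199810 = 232538*(1/199810) = 116269/99905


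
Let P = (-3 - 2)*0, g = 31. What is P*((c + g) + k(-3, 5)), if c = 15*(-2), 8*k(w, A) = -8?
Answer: 0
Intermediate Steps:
k(w, A) = -1 (k(w, A) = (⅛)*(-8) = -1)
P = 0 (P = -5*0 = 0)
c = -30
P*((c + g) + k(-3, 5)) = 0*((-30 + 31) - 1) = 0*(1 - 1) = 0*0 = 0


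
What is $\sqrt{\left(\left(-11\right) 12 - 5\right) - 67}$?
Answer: $2 i \sqrt{51} \approx 14.283 i$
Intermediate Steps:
$\sqrt{\left(\left(-11\right) 12 - 5\right) - 67} = \sqrt{\left(-132 - 5\right) - 67} = \sqrt{-137 - 67} = \sqrt{-204} = 2 i \sqrt{51}$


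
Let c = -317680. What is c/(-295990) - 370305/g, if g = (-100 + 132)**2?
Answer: -10928127263/30309376 ≈ -360.55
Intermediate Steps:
g = 1024 (g = 32**2 = 1024)
c/(-295990) - 370305/g = -317680/(-295990) - 370305/1024 = -317680*(-1/295990) - 370305*1/1024 = 31768/29599 - 370305/1024 = -10928127263/30309376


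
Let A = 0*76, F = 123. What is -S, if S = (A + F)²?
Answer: -15129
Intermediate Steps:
A = 0
S = 15129 (S = (0 + 123)² = 123² = 15129)
-S = -1*15129 = -15129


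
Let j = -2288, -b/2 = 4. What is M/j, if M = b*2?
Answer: 1/143 ≈ 0.0069930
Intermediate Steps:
b = -8 (b = -2*4 = -8)
M = -16 (M = -8*2 = -16)
M/j = -16/(-2288) = -16*(-1/2288) = 1/143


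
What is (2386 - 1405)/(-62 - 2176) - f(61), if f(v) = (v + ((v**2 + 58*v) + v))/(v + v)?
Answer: -22730/373 ≈ -60.938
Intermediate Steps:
f(v) = (v**2 + 60*v)/(2*v) (f(v) = (v + (v**2 + 59*v))/((2*v)) = (v**2 + 60*v)*(1/(2*v)) = (v**2 + 60*v)/(2*v))
(2386 - 1405)/(-62 - 2176) - f(61) = (2386 - 1405)/(-62 - 2176) - (30 + (1/2)*61) = 981/(-2238) - (30 + 61/2) = 981*(-1/2238) - 1*121/2 = -327/746 - 121/2 = -22730/373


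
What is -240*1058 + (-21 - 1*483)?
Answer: -254424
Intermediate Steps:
-240*1058 + (-21 - 1*483) = -253920 + (-21 - 483) = -253920 - 504 = -254424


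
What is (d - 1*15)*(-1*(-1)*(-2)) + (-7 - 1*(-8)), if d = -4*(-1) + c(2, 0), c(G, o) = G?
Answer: 19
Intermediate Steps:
d = 6 (d = -4*(-1) + 2 = 4 + 2 = 6)
(d - 1*15)*(-1*(-1)*(-2)) + (-7 - 1*(-8)) = (6 - 1*15)*(-1*(-1)*(-2)) + (-7 - 1*(-8)) = (6 - 15)*(1*(-2)) + (-7 + 8) = -9*(-2) + 1 = 18 + 1 = 19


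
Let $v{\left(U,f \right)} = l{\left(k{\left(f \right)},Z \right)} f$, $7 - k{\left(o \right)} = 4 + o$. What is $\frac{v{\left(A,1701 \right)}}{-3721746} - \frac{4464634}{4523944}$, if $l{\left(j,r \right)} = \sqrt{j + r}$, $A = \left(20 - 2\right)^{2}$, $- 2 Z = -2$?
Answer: $- \frac{2232317}{2261972} - \frac{81 i \sqrt{1697}}{177226} \approx -0.98689 - 0.018828 i$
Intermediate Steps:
$Z = 1$ ($Z = \left(- \frac{1}{2}\right) \left(-2\right) = 1$)
$k{\left(o \right)} = 3 - o$ ($k{\left(o \right)} = 7 - \left(4 + o\right) = 3 - o$)
$A = 324$ ($A = 18^{2} = 324$)
$v{\left(U,f \right)} = f \sqrt{4 - f}$ ($v{\left(U,f \right)} = \sqrt{\left(3 - f\right) + 1} f = \sqrt{4 - f} f = f \sqrt{4 - f}$)
$\frac{v{\left(A,1701 \right)}}{-3721746} - \frac{4464634}{4523944} = \frac{1701 \sqrt{4 - 1701}}{-3721746} - \frac{4464634}{4523944} = 1701 \sqrt{4 - 1701} \left(- \frac{1}{3721746}\right) - \frac{2232317}{2261972} = 1701 \sqrt{-1697} \left(- \frac{1}{3721746}\right) - \frac{2232317}{2261972} = 1701 i \sqrt{1697} \left(- \frac{1}{3721746}\right) - \frac{2232317}{2261972} = - \frac{81 i \sqrt{1697}}{177226} - \frac{2232317}{2261972} = - \frac{2232317}{2261972} - \frac{81 i \sqrt{1697}}{177226}$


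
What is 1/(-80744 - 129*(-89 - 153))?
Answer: -1/49526 ≈ -2.0191e-5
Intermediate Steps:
1/(-80744 - 129*(-89 - 153)) = 1/(-80744 - 129*(-242)) = 1/(-80744 + 31218) = 1/(-49526) = -1/49526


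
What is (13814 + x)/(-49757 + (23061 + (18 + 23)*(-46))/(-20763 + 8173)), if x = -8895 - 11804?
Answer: 17336430/125292361 ≈ 0.13837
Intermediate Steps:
x = -20699
(13814 + x)/(-49757 + (23061 + (18 + 23)*(-46))/(-20763 + 8173)) = (13814 - 20699)/(-49757 + (23061 + (18 + 23)*(-46))/(-20763 + 8173)) = -6885/(-49757 + (23061 + 41*(-46))/(-12590)) = -6885/(-49757 + (23061 - 1886)*(-1/12590)) = -6885/(-49757 + 21175*(-1/12590)) = -6885/(-49757 - 4235/2518) = -6885/(-125292361/2518) = -6885*(-2518/125292361) = 17336430/125292361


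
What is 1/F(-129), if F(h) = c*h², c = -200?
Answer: -1/3328200 ≈ -3.0046e-7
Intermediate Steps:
F(h) = -200*h²
1/F(-129) = 1/(-200*(-129)²) = 1/(-200*16641) = 1/(-3328200) = -1/3328200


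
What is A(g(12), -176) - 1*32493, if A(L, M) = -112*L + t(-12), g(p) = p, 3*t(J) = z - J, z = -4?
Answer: -101503/3 ≈ -33834.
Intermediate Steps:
t(J) = -4/3 - J/3 (t(J) = (-4 - J)/3 = -4/3 - J/3)
A(L, M) = 8/3 - 112*L (A(L, M) = -112*L + (-4/3 - 1/3*(-12)) = -112*L + (-4/3 + 4) = -112*L + 8/3 = 8/3 - 112*L)
A(g(12), -176) - 1*32493 = (8/3 - 112*12) - 1*32493 = (8/3 - 1344) - 32493 = -4024/3 - 32493 = -101503/3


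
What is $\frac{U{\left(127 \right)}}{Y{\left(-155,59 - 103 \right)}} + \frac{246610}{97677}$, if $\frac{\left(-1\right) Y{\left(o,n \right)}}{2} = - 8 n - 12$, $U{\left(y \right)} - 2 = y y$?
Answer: $- \frac{1407932887}{66420360} \approx -21.197$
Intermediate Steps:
$U{\left(y \right)} = 2 + y^{2}$ ($U{\left(y \right)} = 2 + y y = 2 + y^{2}$)
$Y{\left(o,n \right)} = 24 + 16 n$ ($Y{\left(o,n \right)} = - 2 \left(- 8 n - 12\right) = - 2 \left(-12 - 8 n\right) = 24 + 16 n$)
$\frac{U{\left(127 \right)}}{Y{\left(-155,59 - 103 \right)}} + \frac{246610}{97677} = \frac{2 + 127^{2}}{24 + 16 \left(59 - 103\right)} + \frac{246610}{97677} = \frac{2 + 16129}{24 + 16 \left(-44\right)} + 246610 \cdot \frac{1}{97677} = \frac{16131}{24 - 704} + \frac{246610}{97677} = \frac{16131}{-680} + \frac{246610}{97677} = 16131 \left(- \frac{1}{680}\right) + \frac{246610}{97677} = - \frac{16131}{680} + \frac{246610}{97677} = - \frac{1407932887}{66420360}$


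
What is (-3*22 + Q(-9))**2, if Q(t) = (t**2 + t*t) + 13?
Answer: 11881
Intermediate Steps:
Q(t) = 13 + 2*t**2 (Q(t) = (t**2 + t**2) + 13 = 2*t**2 + 13 = 13 + 2*t**2)
(-3*22 + Q(-9))**2 = (-3*22 + (13 + 2*(-9)**2))**2 = (-66 + (13 + 2*81))**2 = (-66 + (13 + 162))**2 = (-66 + 175)**2 = 109**2 = 11881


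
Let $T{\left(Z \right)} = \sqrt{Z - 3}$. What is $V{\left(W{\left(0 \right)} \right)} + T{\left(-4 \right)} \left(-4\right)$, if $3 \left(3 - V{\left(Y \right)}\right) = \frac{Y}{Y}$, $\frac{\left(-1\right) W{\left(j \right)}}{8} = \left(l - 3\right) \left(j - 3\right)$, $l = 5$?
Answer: $\frac{8}{3} - 4 i \sqrt{7} \approx 2.6667 - 10.583 i$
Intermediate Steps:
$W{\left(j \right)} = 48 - 16 j$ ($W{\left(j \right)} = - 8 \left(5 - 3\right) \left(j - 3\right) = - 8 \cdot 2 \left(-3 + j\right) = - 8 \left(-6 + 2 j\right) = 48 - 16 j$)
$T{\left(Z \right)} = \sqrt{-3 + Z}$
$V{\left(Y \right)} = \frac{8}{3}$ ($V{\left(Y \right)} = 3 - \frac{Y \frac{1}{Y}}{3} = 3 - \frac{1}{3} = \frac{8}{3}$)
$V{\left(W{\left(0 \right)} \right)} + T{\left(-4 \right)} \left(-4\right) = \frac{8}{3} + \sqrt{-3 - 4} \left(-4\right) = \frac{8}{3} + \sqrt{-7} \left(-4\right) = \frac{8}{3} + i \sqrt{7} \left(-4\right) = \frac{8}{3} - 4 i \sqrt{7}$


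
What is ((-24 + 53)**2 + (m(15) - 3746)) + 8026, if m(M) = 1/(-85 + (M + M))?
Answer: 281654/55 ≈ 5121.0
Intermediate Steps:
m(M) = 1/(-85 + 2*M)
((-24 + 53)**2 + (m(15) - 3746)) + 8026 = ((-24 + 53)**2 + (1/(-85 + 2*15) - 3746)) + 8026 = (29**2 + (1/(-85 + 30) - 3746)) + 8026 = (841 + (1/(-55) - 3746)) + 8026 = (841 + (-1/55 - 3746)) + 8026 = (841 - 206031/55) + 8026 = -159776/55 + 8026 = 281654/55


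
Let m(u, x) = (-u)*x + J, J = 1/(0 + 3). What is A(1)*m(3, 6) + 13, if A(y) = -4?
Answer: 251/3 ≈ 83.667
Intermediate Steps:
J = ⅓ (J = 1/3 = ⅓ ≈ 0.33333)
m(u, x) = ⅓ - u*x (m(u, x) = (-u)*x + ⅓ = -u*x + ⅓ = ⅓ - u*x)
A(1)*m(3, 6) + 13 = -4*(⅓ - 1*3*6) + 13 = -4*(⅓ - 18) + 13 = -4*(-53/3) + 13 = 212/3 + 13 = 251/3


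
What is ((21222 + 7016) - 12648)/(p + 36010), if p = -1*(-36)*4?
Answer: 7795/18077 ≈ 0.43121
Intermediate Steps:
p = 144 (p = 36*4 = 144)
((21222 + 7016) - 12648)/(p + 36010) = ((21222 + 7016) - 12648)/(144 + 36010) = (28238 - 12648)/36154 = 15590*(1/36154) = 7795/18077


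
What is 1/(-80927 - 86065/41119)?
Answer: -41119/3327723378 ≈ -1.2356e-5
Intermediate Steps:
1/(-80927 - 86065/41119) = 1/(-3327723378/41119) = -41119/3327723378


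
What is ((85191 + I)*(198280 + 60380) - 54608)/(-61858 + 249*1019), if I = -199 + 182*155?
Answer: 29280774712/191873 ≈ 1.5261e+5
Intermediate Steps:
I = 28011 (I = -199 + 28210 = 28011)
((85191 + I)*(198280 + 60380) - 54608)/(-61858 + 249*1019) = ((85191 + 28011)*(198280 + 60380) - 54608)/(-61858 + 249*1019) = (113202*258660 - 54608)/(-61858 + 253731) = (29280829320 - 54608)/191873 = 29280774712*(1/191873) = 29280774712/191873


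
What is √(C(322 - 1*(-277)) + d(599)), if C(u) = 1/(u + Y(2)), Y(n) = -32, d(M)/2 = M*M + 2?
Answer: √2848178221/63 ≈ 847.12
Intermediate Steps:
d(M) = 4 + 2*M² (d(M) = 2*(M*M + 2) = 2*(M² + 2) = 2*(2 + M²) = 4 + 2*M²)
C(u) = 1/(-32 + u) (C(u) = 1/(u - 32) = 1/(-32 + u))
√(C(322 - 1*(-277)) + d(599)) = √(1/(-32 + (322 - 1*(-277))) + (4 + 2*599²)) = √(1/(-32 + (322 + 277)) + (4 + 2*358801)) = √(1/(-32 + 599) + (4 + 717602)) = √(1/567 + 717606) = √(406882603/567) = √2848178221/63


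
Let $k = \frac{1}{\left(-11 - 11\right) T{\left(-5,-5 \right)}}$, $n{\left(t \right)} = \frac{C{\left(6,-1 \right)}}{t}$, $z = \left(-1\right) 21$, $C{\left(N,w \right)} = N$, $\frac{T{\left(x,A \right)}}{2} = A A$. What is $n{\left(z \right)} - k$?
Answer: $- \frac{2193}{7700} \approx -0.28481$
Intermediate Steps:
$T{\left(x,A \right)} = 2 A^{2}$ ($T{\left(x,A \right)} = 2 A A = 2 A^{2}$)
$z = -21$
$n{\left(t \right)} = \frac{6}{t}$
$k = - \frac{1}{1100}$ ($k = \frac{1}{\left(-11 - 11\right) 2 \left(-5\right)^{2}} = \frac{1}{\left(-22\right) 2 \cdot 25} = \frac{1}{\left(-22\right) 50} = \frac{1}{-1100} = - \frac{1}{1100} \approx -0.00090909$)
$n{\left(z \right)} - k = \frac{6}{-21} - - \frac{1}{1100} = 6 \left(- \frac{1}{21}\right) + \frac{1}{1100} = - \frac{2}{7} + \frac{1}{1100} = - \frac{2193}{7700}$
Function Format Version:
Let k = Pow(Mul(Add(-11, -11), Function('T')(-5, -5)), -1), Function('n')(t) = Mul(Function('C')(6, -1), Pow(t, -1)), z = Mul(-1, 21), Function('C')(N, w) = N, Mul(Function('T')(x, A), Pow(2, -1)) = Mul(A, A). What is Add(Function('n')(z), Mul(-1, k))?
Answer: Rational(-2193, 7700) ≈ -0.28481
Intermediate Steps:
Function('T')(x, A) = Mul(2, Pow(A, 2)) (Function('T')(x, A) = Mul(2, Mul(A, A)) = Mul(2, Pow(A, 2)))
z = -21
Function('n')(t) = Mul(6, Pow(t, -1))
k = Rational(-1, 1100) (k = Pow(Mul(Add(-11, -11), Mul(2, Pow(-5, 2))), -1) = Pow(Mul(-22, Mul(2, 25)), -1) = Pow(Mul(-22, 50), -1) = Pow(-1100, -1) = Rational(-1, 1100) ≈ -0.00090909)
Add(Function('n')(z), Mul(-1, k)) = Add(Mul(6, Pow(-21, -1)), Mul(-1, Rational(-1, 1100))) = Add(Mul(6, Rational(-1, 21)), Rational(1, 1100)) = Add(Rational(-2, 7), Rational(1, 1100)) = Rational(-2193, 7700)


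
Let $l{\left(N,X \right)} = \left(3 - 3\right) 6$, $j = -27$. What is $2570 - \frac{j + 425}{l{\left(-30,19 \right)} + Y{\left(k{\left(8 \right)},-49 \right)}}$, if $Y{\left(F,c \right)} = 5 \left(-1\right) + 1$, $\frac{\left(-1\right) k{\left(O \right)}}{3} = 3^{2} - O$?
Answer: $\frac{5339}{2} \approx 2669.5$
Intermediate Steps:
$k{\left(O \right)} = -27 + 3 O$ ($k{\left(O \right)} = - 3 \left(3^{2} - O\right) = - 3 \left(9 - O\right) = -27 + 3 O$)
$Y{\left(F,c \right)} = -4$ ($Y{\left(F,c \right)} = -5 + 1 = -4$)
$l{\left(N,X \right)} = 0$ ($l{\left(N,X \right)} = 0 \cdot 6 = 0$)
$2570 - \frac{j + 425}{l{\left(-30,19 \right)} + Y{\left(k{\left(8 \right)},-49 \right)}} = 2570 - \frac{-27 + 425}{0 - 4} = 2570 - \frac{398}{-4} = 2570 - 398 \left(- \frac{1}{4}\right) = 2570 - - \frac{199}{2} = 2570 + \frac{199}{2} = \frac{5339}{2}$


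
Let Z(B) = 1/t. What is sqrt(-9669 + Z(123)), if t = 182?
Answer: I*sqrt(320275774)/182 ≈ 98.331*I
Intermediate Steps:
Z(B) = 1/182
sqrt(-9669 + Z(123)) = sqrt(-9669 + 1/182) = sqrt(-1759757/182) = I*sqrt(320275774)/182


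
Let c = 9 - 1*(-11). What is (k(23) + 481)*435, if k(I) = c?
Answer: 217935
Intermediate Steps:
c = 20 (c = 9 + 11 = 20)
k(I) = 20
(k(23) + 481)*435 = (20 + 481)*435 = 501*435 = 217935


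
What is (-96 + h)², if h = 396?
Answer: 90000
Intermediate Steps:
(-96 + h)² = (-96 + 396)² = 300² = 90000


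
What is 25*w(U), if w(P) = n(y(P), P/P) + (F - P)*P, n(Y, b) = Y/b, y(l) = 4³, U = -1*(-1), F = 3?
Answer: 1650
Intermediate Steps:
U = 1
y(l) = 64
w(P) = 64 + P*(3 - P) (w(P) = 64/((P/P)) + (3 - P)*P = 64/1 + P*(3 - P) = 64*1 + P*(3 - P) = 64 + P*(3 - P))
25*w(U) = 25*(64 - 1*1² + 3*1) = 25*(64 - 1*1 + 3) = 25*(64 - 1 + 3) = 25*66 = 1650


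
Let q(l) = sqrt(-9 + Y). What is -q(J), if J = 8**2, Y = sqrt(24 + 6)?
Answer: -I*sqrt(9 - sqrt(30)) ≈ -1.8769*I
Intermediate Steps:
Y = sqrt(30) ≈ 5.4772
J = 64
q(l) = sqrt(-9 + sqrt(30))
-q(J) = -sqrt(-9 + sqrt(30))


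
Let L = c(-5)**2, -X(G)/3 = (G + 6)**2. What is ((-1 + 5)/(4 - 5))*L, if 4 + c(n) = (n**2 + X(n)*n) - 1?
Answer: -4900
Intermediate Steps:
X(G) = -3*(6 + G)**2 (X(G) = -3*(G + 6)**2 = -3*(6 + G)**2)
c(n) = -5 + n**2 - 3*n*(6 + n)**2 (c(n) = -4 + ((n**2 + (-3*(6 + n)**2)*n) - 1) = -4 + ((n**2 - 3*n*(6 + n)**2) - 1) = -4 + (-1 + n**2 - 3*n*(6 + n)**2) = -5 + n**2 - 3*n*(6 + n)**2)
L = 1225 (L = (-5 + (-5)**2 - 3*(-5)*(6 - 5)**2)**2 = (-5 + 25 - 3*(-5)*1**2)**2 = (-5 + 25 - 3*(-5)*1)**2 = (-5 + 25 + 15)**2 = 35**2 = 1225)
((-1 + 5)/(4 - 5))*L = ((-1 + 5)/(4 - 5))*1225 = (4/(-1))*1225 = (4*(-1))*1225 = -4*1225 = -4900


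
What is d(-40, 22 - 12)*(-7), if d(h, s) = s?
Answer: -70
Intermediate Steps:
d(-40, 22 - 12)*(-7) = (22 - 12)*(-7) = 10*(-7) = -70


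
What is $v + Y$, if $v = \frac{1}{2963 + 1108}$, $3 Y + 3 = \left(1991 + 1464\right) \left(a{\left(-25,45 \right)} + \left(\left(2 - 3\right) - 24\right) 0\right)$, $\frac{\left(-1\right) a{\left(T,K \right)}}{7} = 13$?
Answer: $- \frac{426651655}{4071} \approx -1.048 \cdot 10^{5}$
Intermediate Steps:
$a{\left(T,K \right)} = -91$ ($a{\left(T,K \right)} = \left(-7\right) 13 = -91$)
$Y = - \frac{314408}{3}$ ($Y = -1 + \frac{\left(1991 + 1464\right) \left(-91 + \left(\left(2 - 3\right) - 24\right) 0\right)}{3} = -1 + \frac{3455 \left(-91 + \left(\left(2 - 3\right) - 24\right) 0\right)}{3} = -1 + \frac{3455 \left(-91 + \left(-1 - 24\right) 0\right)}{3} = -1 + \frac{3455 \left(-91 - 0\right)}{3} = -1 + \frac{3455 \left(-91 + 0\right)}{3} = -1 + \frac{3455 \left(-91\right)}{3} = -1 + \frac{1}{3} \left(-314405\right) = -1 - \frac{314405}{3} = - \frac{314408}{3} \approx -1.048 \cdot 10^{5}$)
$v = \frac{1}{4071} \approx 0.00024564$
$v + Y = \frac{1}{4071} - \frac{314408}{3} = - \frac{426651655}{4071}$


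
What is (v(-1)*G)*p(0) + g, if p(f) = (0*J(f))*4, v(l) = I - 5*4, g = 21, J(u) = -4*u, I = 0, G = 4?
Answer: 21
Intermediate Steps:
v(l) = -20 (v(l) = 0 - 5*4 = 0 - 20 = -20)
p(f) = 0 (p(f) = (0*(-4*f))*4 = 0*4 = 0)
(v(-1)*G)*p(0) + g = -20*4*0 + 21 = -80*0 + 21 = 0 + 21 = 21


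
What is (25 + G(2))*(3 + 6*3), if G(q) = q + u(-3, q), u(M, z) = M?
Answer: 504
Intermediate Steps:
G(q) = -3 + q (G(q) = q - 3 = -3 + q)
(25 + G(2))*(3 + 6*3) = (25 + (-3 + 2))*(3 + 6*3) = (25 - 1)*(3 + 18) = 24*21 = 504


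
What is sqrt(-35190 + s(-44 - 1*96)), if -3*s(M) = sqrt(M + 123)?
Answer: sqrt(-316710 - 3*I*sqrt(17))/3 ≈ 0.0036632 - 187.59*I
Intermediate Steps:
s(M) = -sqrt(123 + M)/3 (s(M) = -sqrt(M + 123)/3 = -sqrt(123 + M)/3)
sqrt(-35190 + s(-44 - 1*96)) = sqrt(-35190 - sqrt(123 + (-44 - 1*96))/3) = sqrt(-35190 - sqrt(123 + (-44 - 96))/3) = sqrt(-35190 - sqrt(123 - 140)/3) = sqrt(-35190 - I*sqrt(17)/3)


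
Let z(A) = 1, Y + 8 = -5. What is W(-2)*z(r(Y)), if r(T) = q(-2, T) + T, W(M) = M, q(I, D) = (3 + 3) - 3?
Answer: -2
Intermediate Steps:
Y = -13 (Y = -8 - 5 = -13)
q(I, D) = 3 (q(I, D) = 6 - 3 = 3)
r(T) = 3 + T
W(-2)*z(r(Y)) = -2*1 = -2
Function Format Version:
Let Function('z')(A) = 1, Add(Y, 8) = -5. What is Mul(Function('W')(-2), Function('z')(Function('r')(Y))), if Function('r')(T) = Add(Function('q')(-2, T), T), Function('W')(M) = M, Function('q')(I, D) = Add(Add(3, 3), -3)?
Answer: -2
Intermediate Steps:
Y = -13 (Y = Add(-8, -5) = -13)
Function('q')(I, D) = 3 (Function('q')(I, D) = Add(6, -3) = 3)
Function('r')(T) = Add(3, T)
Mul(Function('W')(-2), Function('z')(Function('r')(Y))) = Mul(-2, 1) = -2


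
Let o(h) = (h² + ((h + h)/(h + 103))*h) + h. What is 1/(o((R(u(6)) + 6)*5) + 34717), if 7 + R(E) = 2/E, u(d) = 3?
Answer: 1368/47494451 ≈ 2.8803e-5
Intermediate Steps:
R(E) = -7 + 2/E
o(h) = h + h² + 2*h²/(103 + h) (o(h) = (h² + ((2*h)/(103 + h))*h) + h = (h² + (2*h/(103 + h))*h) + h = (h² + 2*h²/(103 + h)) + h = h + h² + 2*h²/(103 + h))
1/(o((R(u(6)) + 6)*5) + 34717) = 1/((((-7 + 2/3) + 6)*5)*(103 + (((-7 + 2/3) + 6)*5)² + 106*(((-7 + 2/3) + 6)*5))/(103 + ((-7 + 2/3) + 6)*5) + 34717) = 1/((((-7 + 2*(⅓)) + 6)*5)*(103 + (((-7 + 2*(⅓)) + 6)*5)² + 106*(((-7 + 2*(⅓)) + 6)*5))/(103 + ((-7 + 2*(⅓)) + 6)*5) + 34717) = 1/((((-7 + ⅔) + 6)*5)*(103 + (((-7 + ⅔) + 6)*5)² + 106*(((-7 + ⅔) + 6)*5))/(103 + ((-7 + ⅔) + 6)*5) + 34717) = 1/(((-19/3 + 6)*5)*(103 + ((-19/3 + 6)*5)² + 106*((-19/3 + 6)*5))/(103 + (-19/3 + 6)*5) + 34717) = 1/((-⅓*5)*(103 + (-⅓*5)² + 106*(-⅓*5))/(103 - ⅓*5) + 34717) = 1/(-5*(103 + (-5/3)² + 106*(-5/3))/(3*(103 - 5/3)) + 34717) = 1/(-5*(103 + 25/9 - 530/3)/(3*304/3) + 34717) = 1/(-5/3*3/304*(-638/9) + 34717) = 1/(1595/1368 + 34717) = 1/(47494451/1368) = 1368/47494451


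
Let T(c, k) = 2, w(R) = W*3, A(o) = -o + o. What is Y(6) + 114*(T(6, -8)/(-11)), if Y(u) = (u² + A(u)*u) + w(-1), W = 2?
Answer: 234/11 ≈ 21.273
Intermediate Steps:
A(o) = 0
w(R) = 6 (w(R) = 2*3 = 6)
Y(u) = 6 + u² (Y(u) = (u² + 0*u) + 6 = (u² + 0) + 6 = u² + 6 = 6 + u²)
Y(6) + 114*(T(6, -8)/(-11)) = (6 + 6²) + 114*(2/(-11)) = (6 + 36) + 114*(2*(-1/11)) = 42 + 114*(-2/11) = 42 - 228/11 = 234/11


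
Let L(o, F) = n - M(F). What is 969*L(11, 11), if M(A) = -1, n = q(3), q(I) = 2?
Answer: 2907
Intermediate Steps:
n = 2
L(o, F) = 3 (L(o, F) = 2 - 1*(-1) = 2 + 1 = 3)
969*L(11, 11) = 969*3 = 2907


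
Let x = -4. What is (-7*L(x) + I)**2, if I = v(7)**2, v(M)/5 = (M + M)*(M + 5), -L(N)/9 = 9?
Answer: 498671831889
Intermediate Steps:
L(N) = -81 (L(N) = -9*9 = -81)
v(M) = 10*M*(5 + M) (v(M) = 5*((M + M)*(M + 5)) = 5*((2*M)*(5 + M)) = 5*(2*M*(5 + M)) = 10*M*(5 + M))
I = 705600 (I = (10*7*(5 + 7))**2 = (10*7*12)**2 = 840**2 = 705600)
(-7*L(x) + I)**2 = (-7*(-81) + 705600)**2 = (567 + 705600)**2 = 706167**2 = 498671831889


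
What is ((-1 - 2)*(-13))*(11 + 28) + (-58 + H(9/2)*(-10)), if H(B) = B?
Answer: 1418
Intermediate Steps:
((-1 - 2)*(-13))*(11 + 28) + (-58 + H(9/2)*(-10)) = ((-1 - 2)*(-13))*(11 + 28) + (-58 + (9/2)*(-10)) = -3*(-13)*39 + (-58 + (9*(½))*(-10)) = 39*39 + (-58 + (9/2)*(-10)) = 1521 + (-58 - 45) = 1521 - 103 = 1418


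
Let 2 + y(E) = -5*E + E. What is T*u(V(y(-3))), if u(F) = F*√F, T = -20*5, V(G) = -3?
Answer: 300*I*√3 ≈ 519.62*I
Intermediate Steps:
y(E) = -2 - 4*E (y(E) = -2 + (-5*E + E) = -2 - 4*E)
T = -100
u(F) = F^(3/2)
T*u(V(y(-3))) = -(-300)*I*√3 = 300*I*√3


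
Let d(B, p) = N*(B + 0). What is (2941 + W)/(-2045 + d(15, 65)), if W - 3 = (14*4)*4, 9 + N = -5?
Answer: -288/205 ≈ -1.4049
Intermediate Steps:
N = -14 (N = -9 - 5 = -14)
d(B, p) = -14*B (d(B, p) = -14*(B + 0) = -14*B)
W = 227 (W = 3 + (14*4)*4 = 3 + 56*4 = 3 + 224 = 227)
(2941 + W)/(-2045 + d(15, 65)) = (2941 + 227)/(-2045 - 14*15) = 3168/(-2045 - 210) = 3168/(-2255) = 3168*(-1/2255) = -288/205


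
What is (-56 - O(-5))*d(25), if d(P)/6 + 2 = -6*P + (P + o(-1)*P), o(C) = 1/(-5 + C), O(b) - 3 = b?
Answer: 42498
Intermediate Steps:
O(b) = 3 + b
d(P) = -12 - 31*P (d(P) = -12 + 6*(-6*P + (P + P/(-5 - 1))) = -12 + 6*(-6*P + (P + P/(-6))) = -12 + 6*(-6*P + (P - P/6)) = -12 + 6*(-6*P + 5*P/6) = -12 + 6*(-31*P/6) = -12 - 31*P)
(-56 - O(-5))*d(25) = (-56 - (3 - 5))*(-12 - 31*25) = (-56 - 1*(-2))*(-12 - 775) = (-56 + 2)*(-787) = -54*(-787) = 42498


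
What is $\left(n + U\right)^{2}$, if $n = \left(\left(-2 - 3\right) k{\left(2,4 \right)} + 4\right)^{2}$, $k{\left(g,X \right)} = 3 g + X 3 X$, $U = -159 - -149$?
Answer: $5004996516$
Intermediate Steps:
$U = -10$ ($U = -159 + 149 = -10$)
$k{\left(g,X \right)} = 3 g + 3 X^{2}$ ($k{\left(g,X \right)} = 3 g + 3 X X = 3 g + 3 X^{2}$)
$n = 70756$ ($n = \left(\left(-2 - 3\right) \left(3 \cdot 2 + 3 \cdot 4^{2}\right) + 4\right)^{2} = \left(- 5 \left(6 + 3 \cdot 16\right) + 4\right)^{2} = \left(- 5 \left(6 + 48\right) + 4\right)^{2} = \left(\left(-5\right) 54 + 4\right)^{2} = \left(-270 + 4\right)^{2} = \left(-266\right)^{2} = 70756$)
$\left(n + U\right)^{2} = \left(70756 - 10\right)^{2} = 70746^{2} = 5004996516$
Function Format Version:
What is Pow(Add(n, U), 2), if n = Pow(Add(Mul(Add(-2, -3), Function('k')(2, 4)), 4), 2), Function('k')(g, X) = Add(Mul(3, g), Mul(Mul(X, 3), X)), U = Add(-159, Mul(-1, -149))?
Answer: 5004996516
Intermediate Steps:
U = -10 (U = Add(-159, 149) = -10)
Function('k')(g, X) = Add(Mul(3, g), Mul(3, Pow(X, 2))) (Function('k')(g, X) = Add(Mul(3, g), Mul(Mul(3, X), X)) = Add(Mul(3, g), Mul(3, Pow(X, 2))))
n = 70756 (n = Pow(Add(Mul(Add(-2, -3), Add(Mul(3, 2), Mul(3, Pow(4, 2)))), 4), 2) = Pow(Add(Mul(-5, Add(6, Mul(3, 16))), 4), 2) = Pow(Add(Mul(-5, Add(6, 48)), 4), 2) = Pow(Add(Mul(-5, 54), 4), 2) = Pow(Add(-270, 4), 2) = Pow(-266, 2) = 70756)
Pow(Add(n, U), 2) = Pow(Add(70756, -10), 2) = Pow(70746, 2) = 5004996516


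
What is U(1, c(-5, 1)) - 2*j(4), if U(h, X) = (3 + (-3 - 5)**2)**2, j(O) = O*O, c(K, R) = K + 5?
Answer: 4457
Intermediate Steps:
c(K, R) = 5 + K
j(O) = O**2
U(h, X) = 4489 (U(h, X) = (3 + (-8)**2)**2 = (3 + 64)**2 = 67**2 = 4489)
U(1, c(-5, 1)) - 2*j(4) = 4489 - 2*4**2 = 4489 - 2*16 = 4489 - 32 = 4457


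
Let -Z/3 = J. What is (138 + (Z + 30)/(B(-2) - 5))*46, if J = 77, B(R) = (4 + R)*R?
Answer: 22126/3 ≈ 7375.3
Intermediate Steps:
B(R) = R*(4 + R)
Z = -231 (Z = -3*77 = -231)
(138 + (Z + 30)/(B(-2) - 5))*46 = (138 + (-231 + 30)/(-2*(4 - 2) - 5))*46 = (138 - 201/(-2*2 - 5))*46 = (138 - 201/(-4 - 5))*46 = (138 - 201/(-9))*46 = (138 - 201*(-⅑))*46 = (138 + 67/3)*46 = (481/3)*46 = 22126/3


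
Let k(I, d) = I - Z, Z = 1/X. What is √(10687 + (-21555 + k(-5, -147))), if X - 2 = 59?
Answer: I*√40458494/61 ≈ 104.27*I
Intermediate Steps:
X = 61 (X = 2 + 59 = 61)
Z = 1/61 ≈ 0.016393
k(I, d) = -1/61 + I (k(I, d) = I - 1*1/61 = I - 1/61 = -1/61 + I)
√(10687 + (-21555 + k(-5, -147))) = √(10687 + (-21555 + (-1/61 - 5))) = √(10687 + (-21555 - 306/61)) = √(10687 - 1315161/61) = √(-663254/61) = I*√40458494/61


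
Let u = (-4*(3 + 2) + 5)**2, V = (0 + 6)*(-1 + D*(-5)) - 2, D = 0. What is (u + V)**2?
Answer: 47089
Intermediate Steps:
V = -8 (V = (0 + 6)*(-1 + 0*(-5)) - 2 = 6*(-1 + 0) - 2 = 6*(-1) - 2 = -6 - 2 = -8)
u = 225 (u = (-4*5 + 5)**2 = (-20 + 5)**2 = (-15)**2 = 225)
(u + V)**2 = (225 - 8)**2 = 217**2 = 47089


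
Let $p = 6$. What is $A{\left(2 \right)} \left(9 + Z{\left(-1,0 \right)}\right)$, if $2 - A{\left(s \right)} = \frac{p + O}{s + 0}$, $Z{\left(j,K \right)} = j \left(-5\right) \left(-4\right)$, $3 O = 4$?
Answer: $\frac{55}{3} \approx 18.333$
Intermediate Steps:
$O = \frac{4}{3}$ ($O = \frac{1}{3} \cdot 4 = \frac{4}{3} \approx 1.3333$)
$Z{\left(j,K \right)} = 20 j$ ($Z{\left(j,K \right)} = - 5 j \left(-4\right) = 20 j$)
$A{\left(s \right)} = 2 - \frac{22}{3 s}$ ($A{\left(s \right)} = 2 - \frac{6 + \frac{4}{3}}{s + 0} = 2 - \frac{22}{3 s}$)
$A{\left(2 \right)} \left(9 + Z{\left(-1,0 \right)}\right) = \left(2 - \frac{22}{3 \cdot 2}\right) \left(9 + 20 \left(-1\right)\right) = \left(2 - \frac{11}{3}\right) \left(9 - 20\right) = \left(2 - \frac{11}{3}\right) \left(-11\right) = \left(- \frac{5}{3}\right) \left(-11\right) = \frac{55}{3}$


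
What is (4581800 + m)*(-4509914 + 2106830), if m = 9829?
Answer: -11034070183836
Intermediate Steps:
(4581800 + m)*(-4509914 + 2106830) = (4581800 + 9829)*(-4509914 + 2106830) = 4591629*(-2403084) = -11034070183836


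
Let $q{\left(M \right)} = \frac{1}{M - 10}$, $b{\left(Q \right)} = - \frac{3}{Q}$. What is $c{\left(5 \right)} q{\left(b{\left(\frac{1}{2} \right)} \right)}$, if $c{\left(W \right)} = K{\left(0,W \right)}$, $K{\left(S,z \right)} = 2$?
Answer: $- \frac{1}{8} \approx -0.125$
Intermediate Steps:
$c{\left(W \right)} = 2$
$q{\left(M \right)} = \frac{1}{-10 + M}$
$c{\left(5 \right)} q{\left(b{\left(\frac{1}{2} \right)} \right)} = \frac{2}{-10 - \frac{3}{\frac{1}{2}}} = \frac{2}{-10 - 3 \frac{1}{\frac{1}{2}}} = \frac{2}{-10 - 6} = \frac{2}{-16} = 2 \left(- \frac{1}{16}\right) = - \frac{1}{8}$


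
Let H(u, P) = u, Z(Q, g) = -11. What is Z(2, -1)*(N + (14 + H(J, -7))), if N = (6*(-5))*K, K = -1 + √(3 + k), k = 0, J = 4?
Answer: -528 + 330*√3 ≈ 43.577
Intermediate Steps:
K = -1 + √3 (K = -1 + √(3 + 0) = -1 + √3 ≈ 0.73205)
N = 30 - 30*√3 (N = (6*(-5))*(-1 + √3) = -30*(-1 + √3) = 30 - 30*√3 ≈ -21.962)
Z(2, -1)*(N + (14 + H(J, -7))) = -11*((30 - 30*√3) + (14 + 4)) = -11*((30 - 30*√3) + 18) = -11*(48 - 30*√3) = -528 + 330*√3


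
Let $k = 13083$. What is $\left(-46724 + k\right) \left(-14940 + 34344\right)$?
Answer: $-652769964$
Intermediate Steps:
$\left(-46724 + k\right) \left(-14940 + 34344\right) = \left(-46724 + 13083\right) \left(-14940 + 34344\right) = \left(-33641\right) 19404 = -652769964$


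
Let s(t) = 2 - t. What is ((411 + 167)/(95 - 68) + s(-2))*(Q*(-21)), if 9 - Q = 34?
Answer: 120050/9 ≈ 13339.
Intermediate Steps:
Q = -25 (Q = 9 - 1*34 = 9 - 34 = -25)
((411 + 167)/(95 - 68) + s(-2))*(Q*(-21)) = ((411 + 167)/(95 - 68) + (2 - 1*(-2)))*(-25*(-21)) = (578/27 + (2 + 2))*525 = (578*(1/27) + 4)*525 = (578/27 + 4)*525 = (686/27)*525 = 120050/9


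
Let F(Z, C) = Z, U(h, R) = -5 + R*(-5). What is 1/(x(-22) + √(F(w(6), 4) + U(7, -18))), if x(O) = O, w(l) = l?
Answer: -22/393 - √91/393 ≈ -0.080253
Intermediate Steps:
U(h, R) = -5 - 5*R
1/(x(-22) + √(F(w(6), 4) + U(7, -18))) = 1/(-22 + √(6 + (-5 - 5*(-18)))) = 1/(-22 + √(6 + (-5 + 90))) = 1/(-22 + √(6 + 85)) = 1/(-22 + √91)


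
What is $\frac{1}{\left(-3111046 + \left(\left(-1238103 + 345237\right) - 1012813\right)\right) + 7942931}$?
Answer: $\frac{1}{2926206} \approx 3.4174 \cdot 10^{-7}$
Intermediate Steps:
$\frac{1}{\left(-3111046 + \left(\left(-1238103 + 345237\right) - 1012813\right)\right) + 7942931} = \frac{1}{\left(-3111046 - 1905679\right) + 7942931} = \frac{1}{-5016725 + 7942931} = \frac{1}{2926206}$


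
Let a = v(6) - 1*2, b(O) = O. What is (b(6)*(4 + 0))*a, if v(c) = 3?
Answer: 24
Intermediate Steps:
a = 1 (a = 3 - 1*2 = 3 - 2 = 1)
(b(6)*(4 + 0))*a = (6*(4 + 0))*1 = (6*4)*1 = 24*1 = 24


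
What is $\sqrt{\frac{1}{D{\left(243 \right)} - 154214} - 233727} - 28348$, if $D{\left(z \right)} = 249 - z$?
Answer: $-28348 + \frac{i \sqrt{347378320665446}}{38552} \approx -28348.0 + 483.45 i$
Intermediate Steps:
$\sqrt{\frac{1}{D{\left(243 \right)} - 154214} - 233727} - 28348 = \sqrt{\frac{1}{\left(249 - 243\right) - 154214} - 233727} - 28348 = \sqrt{\frac{1}{6 - 154214} - 233727} - 28348 = \sqrt{\frac{1}{-154208} - 233727} - 28348 = \sqrt{- \frac{1}{154208} - 233727} - 28348 = \sqrt{- \frac{36042573217}{154208}} - 28348 = \frac{i \sqrt{347378320665446}}{38552} - 28348 = -28348 + \frac{i \sqrt{347378320665446}}{38552}$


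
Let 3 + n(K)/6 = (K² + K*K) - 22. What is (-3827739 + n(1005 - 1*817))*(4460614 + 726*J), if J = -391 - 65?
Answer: -14056028467638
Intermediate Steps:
n(K) = -150 + 12*K² (n(K) = -18 + 6*((K² + K*K) - 22) = -18 + 6*((K² + K²) - 22) = -18 + 6*(2*K² - 22) = -18 + 6*(-22 + 2*K²) = -18 + (-132 + 12*K²) = -150 + 12*K²)
J = -456
(-3827739 + n(1005 - 1*817))*(4460614 + 726*J) = (-3827739 + (-150 + 12*(1005 - 1*817)²))*(4460614 + 726*(-456)) = (-3827739 + (-150 + 12*(1005 - 817)²))*(4460614 - 331056) = (-3827739 + (-150 + 12*188²))*4129558 = (-3827739 + (-150 + 12*35344))*4129558 = (-3827739 + (-150 + 424128))*4129558 = (-3827739 + 423978)*4129558 = -3403761*4129558 = -14056028467638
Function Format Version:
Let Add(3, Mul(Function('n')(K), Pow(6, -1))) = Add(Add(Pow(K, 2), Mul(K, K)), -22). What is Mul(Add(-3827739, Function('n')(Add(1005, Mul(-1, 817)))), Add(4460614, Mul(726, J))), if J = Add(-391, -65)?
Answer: -14056028467638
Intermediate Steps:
Function('n')(K) = Add(-150, Mul(12, Pow(K, 2))) (Function('n')(K) = Add(-18, Mul(6, Add(Add(Pow(K, 2), Mul(K, K)), -22))) = Add(-18, Mul(6, Add(Add(Pow(K, 2), Pow(K, 2)), -22))) = Add(-18, Mul(6, Add(Mul(2, Pow(K, 2)), -22))) = Add(-18, Mul(6, Add(-22, Mul(2, Pow(K, 2))))) = Add(-18, Add(-132, Mul(12, Pow(K, 2)))) = Add(-150, Mul(12, Pow(K, 2))))
J = -456
Mul(Add(-3827739, Function('n')(Add(1005, Mul(-1, 817)))), Add(4460614, Mul(726, J))) = Mul(Add(-3827739, Add(-150, Mul(12, Pow(Add(1005, Mul(-1, 817)), 2)))), Add(4460614, Mul(726, -456))) = Mul(Add(-3827739, Add(-150, Mul(12, Pow(Add(1005, -817), 2)))), Add(4460614, -331056)) = Mul(Add(-3827739, Add(-150, Mul(12, Pow(188, 2)))), 4129558) = Mul(Add(-3827739, Add(-150, Mul(12, 35344))), 4129558) = Mul(Add(-3827739, Add(-150, 424128)), 4129558) = Mul(Add(-3827739, 423978), 4129558) = Mul(-3403761, 4129558) = -14056028467638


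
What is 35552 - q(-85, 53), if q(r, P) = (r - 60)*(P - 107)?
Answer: 27722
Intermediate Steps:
q(r, P) = (-107 + P)*(-60 + r) (q(r, P) = (-60 + r)*(-107 + P) = (-107 + P)*(-60 + r))
35552 - q(-85, 53) = 35552 - (6420 - 107*(-85) - 60*53 + 53*(-85)) = 35552 - (6420 + 9095 - 3180 - 4505) = 35552 - 1*7830 = 35552 - 7830 = 27722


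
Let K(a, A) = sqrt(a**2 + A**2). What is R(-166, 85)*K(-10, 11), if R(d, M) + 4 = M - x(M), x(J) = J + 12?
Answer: -16*sqrt(221) ≈ -237.86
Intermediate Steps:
K(a, A) = sqrt(A**2 + a**2)
x(J) = 12 + J
R(d, M) = -16 (R(d, M) = -4 + (M - (12 + M)) = -4 + (M + (-12 - M)) = -4 - 12 = -16)
R(-166, 85)*K(-10, 11) = -16*sqrt(11**2 + (-10)**2) = -16*sqrt(121 + 100) = -16*sqrt(221)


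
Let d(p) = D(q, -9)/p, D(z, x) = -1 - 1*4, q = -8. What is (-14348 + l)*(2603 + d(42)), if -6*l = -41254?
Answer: -2450648857/126 ≈ -1.9450e+7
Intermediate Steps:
l = 20627/3 (l = -⅙*(-41254) = 20627/3 ≈ 6875.7)
D(z, x) = -5 (D(z, x) = -1 - 4 = -5)
d(p) = -5/p
(-14348 + l)*(2603 + d(42)) = (-14348 + 20627/3)*(2603 - 5/42) = -22417*(2603 - 5*1/42)/3 = -22417*(2603 - 5/42)/3 = -22417/3*109321/42 = -2450648857/126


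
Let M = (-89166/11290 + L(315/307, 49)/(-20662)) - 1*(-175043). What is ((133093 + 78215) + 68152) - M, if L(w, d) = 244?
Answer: 6089903568078/58318495 ≈ 1.0442e+5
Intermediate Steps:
M = 10207783044622/58318495 (M = (-89166/11290 + 244/(-20662)) - 1*(-175043) = (-89166*1/11290 + 244*(-1/20662)) + 175043 = (-44583/5645 - 122/10331) + 175043 = -461275663/58318495 + 175043 = 10207783044622/58318495 ≈ 1.7504e+5)
((133093 + 78215) + 68152) - M = ((133093 + 78215) + 68152) - 1*10207783044622/58318495 = (211308 + 68152) - 10207783044622/58318495 = 279460 - 10207783044622/58318495 = 6089903568078/58318495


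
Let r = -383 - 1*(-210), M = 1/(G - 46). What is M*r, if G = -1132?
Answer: 173/1178 ≈ 0.14686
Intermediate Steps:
M = -1/1178 (M = 1/(-1132 - 46) = 1/(-1178) = -1/1178 ≈ -0.00084890)
r = -173 (r = -383 + 210 = -173)
M*r = -1/1178*(-173) = 173/1178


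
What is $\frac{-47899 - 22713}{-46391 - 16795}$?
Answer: $\frac{35306}{31593} \approx 1.1175$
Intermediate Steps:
$\frac{-47899 - 22713}{-46391 - 16795} = - \frac{70612}{-63186} = \left(-70612\right) \left(- \frac{1}{63186}\right) = \frac{35306}{31593}$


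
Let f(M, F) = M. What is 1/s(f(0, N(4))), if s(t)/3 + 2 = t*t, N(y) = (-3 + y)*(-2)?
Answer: -1/6 ≈ -0.16667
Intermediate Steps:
N(y) = 6 - 2*y
s(t) = -6 + 3*t**2 (s(t) = -6 + 3*(t*t) = -6 + 3*t**2)
1/s(f(0, N(4))) = 1/(-6 + 3*0**2) = 1/(-6 + 3*0) = 1/(-6 + 0) = 1/(-6) = -1/6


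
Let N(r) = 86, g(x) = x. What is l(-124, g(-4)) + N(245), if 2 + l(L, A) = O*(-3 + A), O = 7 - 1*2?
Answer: 49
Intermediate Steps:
O = 5 (O = 7 - 2 = 5)
l(L, A) = -17 + 5*A (l(L, A) = -2 + 5*(-3 + A) = -2 + (-15 + 5*A) = -17 + 5*A)
l(-124, g(-4)) + N(245) = (-17 + 5*(-4)) + 86 = (-17 - 20) + 86 = -37 + 86 = 49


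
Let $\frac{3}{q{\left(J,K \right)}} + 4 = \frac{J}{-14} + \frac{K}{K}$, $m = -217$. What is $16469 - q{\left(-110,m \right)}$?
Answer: $\frac{559925}{34} \approx 16468.0$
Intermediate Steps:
$q{\left(J,K \right)} = \frac{3}{-3 - \frac{J}{14}}$ ($q{\left(J,K \right)} = \frac{3}{-4 + \left(\frac{J}{-14} + \frac{K}{K}\right)} = \frac{3}{-4 + \left(J \left(- \frac{1}{14}\right) + 1\right)} = \frac{3}{-4 - \left(-1 + \frac{J}{14}\right)} = \frac{3}{-3 - \frac{J}{14}}$)
$16469 - q{\left(-110,m \right)} = 16469 - - \frac{42}{42 - 110} = 16469 - - \frac{42}{-68} = 16469 - \left(-42\right) \left(- \frac{1}{68}\right) = 16469 - \frac{21}{34} = \frac{559925}{34}$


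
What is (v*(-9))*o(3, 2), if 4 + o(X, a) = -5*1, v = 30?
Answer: 2430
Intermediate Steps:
o(X, a) = -9 (o(X, a) = -4 - 5*1 = -4 - 5 = -9)
(v*(-9))*o(3, 2) = (30*(-9))*(-9) = -270*(-9) = 2430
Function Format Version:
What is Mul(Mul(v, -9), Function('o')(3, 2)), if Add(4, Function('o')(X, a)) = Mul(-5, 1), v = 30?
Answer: 2430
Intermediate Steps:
Function('o')(X, a) = -9 (Function('o')(X, a) = Add(-4, Mul(-5, 1)) = Add(-4, -5) = -9)
Mul(Mul(v, -9), Function('o')(3, 2)) = Mul(Mul(30, -9), -9) = Mul(-270, -9) = 2430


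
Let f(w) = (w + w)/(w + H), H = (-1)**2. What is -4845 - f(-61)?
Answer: -145411/30 ≈ -4847.0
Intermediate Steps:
H = 1
f(w) = 2*w/(1 + w) (f(w) = (w + w)/(w + 1) = (2*w)/(1 + w) = 2*w/(1 + w))
-4845 - f(-61) = -4845 - 2*(-61)/(1 - 61) = -4845 - 2*(-61)/(-60) = -4845 - 2*(-61)*(-1)/60 = -4845 - 1*61/30 = -4845 - 61/30 = -145411/30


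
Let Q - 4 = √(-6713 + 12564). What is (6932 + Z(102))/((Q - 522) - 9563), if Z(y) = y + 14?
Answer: -35525444/50810355 - 3524*√5851/50810355 ≈ -0.70448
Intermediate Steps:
Z(y) = 14 + y
Q = 4 + √5851 (Q = 4 + √(-6713 + 12564) = 4 + √5851 ≈ 80.492)
(6932 + Z(102))/((Q - 522) - 9563) = (6932 + (14 + 102))/(((4 + √5851) - 522) - 9563) = (6932 + 116)/((-518 + √5851) - 9563) = 7048/(-10081 + √5851)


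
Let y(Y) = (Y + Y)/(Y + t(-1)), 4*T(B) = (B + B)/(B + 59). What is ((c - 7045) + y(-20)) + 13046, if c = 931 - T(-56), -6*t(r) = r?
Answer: 2478776/357 ≈ 6943.4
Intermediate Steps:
T(B) = B/(2*(59 + B)) (T(B) = ((B + B)/(B + 59))/4 = ((2*B)/(59 + B))/4 = (2*B/(59 + B))/4 = B/(2*(59 + B)))
t(r) = -r/6
y(Y) = 2*Y/(1/6 + Y) (y(Y) = (Y + Y)/(Y - 1/6*(-1)) = (2*Y)/(Y + 1/6) = (2*Y)/(1/6 + Y) = 2*Y/(1/6 + Y))
c = 2821/3 (c = 931 - (-56)/(2*(59 - 56)) = 931 - (-56)/(2*3) = 931 - 1*(-28/3) = 931 + 28/3 = 2821/3 ≈ 940.33)
((c - 7045) + y(-20)) + 13046 = ((2821/3 - 7045) + 12*(-20)/(1 + 6*(-20))) + 13046 = (-18314/3 + 12*(-20)/(1 - 120)) + 13046 = (-18314/3 + 12*(-20)/(-119)) + 13046 = (-18314/3 + 12*(-20)*(-1/119)) + 13046 = (-18314/3 + 240/119) + 13046 = -2178646/357 + 13046 = 2478776/357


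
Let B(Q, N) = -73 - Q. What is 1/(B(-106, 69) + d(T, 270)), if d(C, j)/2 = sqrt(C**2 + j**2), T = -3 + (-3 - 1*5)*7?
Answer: -33/304435 + 2*sqrt(76381)/304435 ≈ 0.0017072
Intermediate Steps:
T = -59 (T = -3 + (-3 - 5)*7 = -3 - 8*7 = -3 - 56 = -59)
d(C, j) = 2*sqrt(C**2 + j**2)
1/(B(-106, 69) + d(T, 270)) = 1/((-73 - 1*(-106)) + 2*sqrt((-59)**2 + 270**2)) = 1/((-73 + 106) + 2*sqrt(3481 + 72900)) = 1/(33 + 2*sqrt(76381))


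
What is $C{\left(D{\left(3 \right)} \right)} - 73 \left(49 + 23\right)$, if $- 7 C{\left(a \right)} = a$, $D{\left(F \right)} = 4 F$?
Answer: $- \frac{36804}{7} \approx -5257.7$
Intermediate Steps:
$C{\left(a \right)} = - \frac{a}{7}$
$C{\left(D{\left(3 \right)} \right)} - 73 \left(49 + 23\right) = - \frac{4 \cdot 3}{7} - 73 \left(49 + 23\right) = \left(- \frac{1}{7}\right) 12 - 5256 = - \frac{12}{7} - 5256 = - \frac{36804}{7}$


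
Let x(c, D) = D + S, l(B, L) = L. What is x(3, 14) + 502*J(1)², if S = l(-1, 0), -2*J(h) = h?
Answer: 279/2 ≈ 139.50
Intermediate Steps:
J(h) = -h/2
S = 0
x(c, D) = D (x(c, D) = D + 0 = D)
x(3, 14) + 502*J(1)² = 14 + 502*(-½*1)² = 14 + 502*(-½)² = 14 + 502*(¼) = 14 + 251/2 = 279/2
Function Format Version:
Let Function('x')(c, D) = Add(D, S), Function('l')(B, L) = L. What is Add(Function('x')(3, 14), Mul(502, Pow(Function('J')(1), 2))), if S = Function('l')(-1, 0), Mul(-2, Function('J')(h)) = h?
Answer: Rational(279, 2) ≈ 139.50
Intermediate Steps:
Function('J')(h) = Mul(Rational(-1, 2), h)
S = 0
Function('x')(c, D) = D (Function('x')(c, D) = Add(D, 0) = D)
Add(Function('x')(3, 14), Mul(502, Pow(Function('J')(1), 2))) = Add(14, Mul(502, Pow(Mul(Rational(-1, 2), 1), 2))) = Add(14, Mul(502, Pow(Rational(-1, 2), 2))) = Add(14, Mul(502, Rational(1, 4))) = Add(14, Rational(251, 2)) = Rational(279, 2)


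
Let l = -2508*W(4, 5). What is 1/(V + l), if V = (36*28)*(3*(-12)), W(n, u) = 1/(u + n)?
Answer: -3/109700 ≈ -2.7347e-5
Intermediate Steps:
W(n, u) = 1/(n + u)
V = -36288 (V = 1008*(-36) = -36288)
l = -836/3 (l = -2508/(4 + 5) = -2508/9 = -2508*⅑ = -836/3 ≈ -278.67)
1/(V + l) = 1/(-36288 - 836/3) = 1/(-109700/3) = -3/109700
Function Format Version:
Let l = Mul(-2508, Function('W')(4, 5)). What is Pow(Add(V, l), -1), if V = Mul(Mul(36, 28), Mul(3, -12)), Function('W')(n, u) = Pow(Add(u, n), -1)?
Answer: Rational(-3, 109700) ≈ -2.7347e-5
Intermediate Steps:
Function('W')(n, u) = Pow(Add(n, u), -1)
V = -36288 (V = Mul(1008, -36) = -36288)
l = Rational(-836, 3) (l = Mul(-2508, Pow(Add(4, 5), -1)) = Mul(-2508, Pow(9, -1)) = Mul(-2508, Rational(1, 9)) = Rational(-836, 3) ≈ -278.67)
Pow(Add(V, l), -1) = Pow(Add(-36288, Rational(-836, 3)), -1) = Pow(Rational(-109700, 3), -1) = Rational(-3, 109700)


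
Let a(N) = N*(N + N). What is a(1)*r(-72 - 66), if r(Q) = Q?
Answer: -276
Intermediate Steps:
a(N) = 2*N**2 (a(N) = N*(2*N) = 2*N**2)
a(1)*r(-72 - 66) = (2*1**2)*(-72 - 66) = (2*1)*(-138) = 2*(-138) = -276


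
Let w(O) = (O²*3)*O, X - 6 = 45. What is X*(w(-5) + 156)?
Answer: -11169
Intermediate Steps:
X = 51 (X = 6 + 45 = 51)
w(O) = 3*O³ (w(O) = (3*O²)*O = 3*O³)
X*(w(-5) + 156) = 51*(3*(-5)³ + 156) = 51*(3*(-125) + 156) = 51*(-375 + 156) = 51*(-219) = -11169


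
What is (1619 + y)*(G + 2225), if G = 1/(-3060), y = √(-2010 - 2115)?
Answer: 11022959881/3060 + 6808499*I*√165/612 ≈ 3.6023e+6 + 1.429e+5*I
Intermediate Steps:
y = 5*I*√165 (y = √(-4125) = 5*I*√165 ≈ 64.226*I)
G = -1/3060 ≈ -0.00032680
(1619 + y)*(G + 2225) = (1619 + 5*I*√165)*(-1/3060 + 2225) = (1619 + 5*I*√165)*(6808499/3060) = 11022959881/3060 + 6808499*I*√165/612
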